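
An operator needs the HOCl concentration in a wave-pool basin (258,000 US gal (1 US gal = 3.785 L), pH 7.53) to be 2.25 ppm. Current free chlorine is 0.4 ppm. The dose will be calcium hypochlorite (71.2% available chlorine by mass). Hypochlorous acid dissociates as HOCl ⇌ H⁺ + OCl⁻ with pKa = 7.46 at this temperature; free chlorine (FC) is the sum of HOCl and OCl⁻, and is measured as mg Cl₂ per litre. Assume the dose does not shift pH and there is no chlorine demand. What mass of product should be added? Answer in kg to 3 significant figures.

Volume: 258,000 US gal × 3.785 L/gal = 976,530 L.
[OCl⁻]/[HOCl] = 10^(pH − pKa) = 10^(7.53 − 7.46) = 1.175; fraction as HOCl = 1/(1 + 1.175) = 0.4598.
Free chlorine required for 2.25 ppm HOCl: 2.25 / 0.4598 = 4.894 ppm.
FC to add: 4.894 − 0.4 = 4.494 mg/L as Cl₂.
Cl₂ equivalent: 4.494 mg/L × 976,530 L = 4388 g.
Product at 71.2% available Cl: 4388 / 0.712 = 6163 g.

6.16 kg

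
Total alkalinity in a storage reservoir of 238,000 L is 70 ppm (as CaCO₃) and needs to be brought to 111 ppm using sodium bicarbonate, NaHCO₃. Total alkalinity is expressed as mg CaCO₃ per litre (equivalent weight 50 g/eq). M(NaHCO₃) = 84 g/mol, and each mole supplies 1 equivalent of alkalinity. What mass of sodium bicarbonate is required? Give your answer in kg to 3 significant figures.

16.4 kg

Alkalinity to add: (111 − 70) = 41 mg/L as CaCO₃ × 238,000 L = 9758 g as CaCO₃.
Equivalents: 9758 g ÷ 50 g/eq = 195.2 eq.
NaHCO₃ supplies 1 eq per mole → 195.2 mol.
Mass: 195.2 mol × 84 g/mol = 16,390 g.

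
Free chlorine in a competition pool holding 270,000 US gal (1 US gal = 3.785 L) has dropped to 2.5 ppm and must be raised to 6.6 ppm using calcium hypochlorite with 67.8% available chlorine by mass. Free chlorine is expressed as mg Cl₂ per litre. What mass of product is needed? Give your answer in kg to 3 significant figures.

6.18 kg

Volume: 270,000 US gal × 3.785 L/gal = 1,021,950 L.
Chlorine deficit: 6.6 − 2.5 = 4.1 ppm = 4.1 mg/L as Cl₂.
Cl₂ equivalent needed: 4.1 mg/L × 1,021,950 L = 4,190,000 mg = 4190 g.
Product at 67.8% available chlorine: 4190 / 0.678 = 6180 g.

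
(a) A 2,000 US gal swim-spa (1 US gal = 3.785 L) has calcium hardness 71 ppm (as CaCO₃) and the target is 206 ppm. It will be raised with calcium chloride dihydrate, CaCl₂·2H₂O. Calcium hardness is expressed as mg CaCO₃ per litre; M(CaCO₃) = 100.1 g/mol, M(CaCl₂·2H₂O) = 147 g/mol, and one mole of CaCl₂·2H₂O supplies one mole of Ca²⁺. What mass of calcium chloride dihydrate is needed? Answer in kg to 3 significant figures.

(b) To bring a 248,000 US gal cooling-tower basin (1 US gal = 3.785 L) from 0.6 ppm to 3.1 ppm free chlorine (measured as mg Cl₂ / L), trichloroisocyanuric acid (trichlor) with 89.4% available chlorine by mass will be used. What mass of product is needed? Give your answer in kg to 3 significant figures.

(a) Volume: 2,000 US gal × 3.785 L/gal = 7,570 L.
(a) Hardness to add: (206 − 71) = 135 mg/L as CaCO₃ × 7,570 L = 1022 g as CaCO₃.
(a) Moles of Ca²⁺ (1 mol Ca²⁺ ≡ 1 mol CaCO₃): 1022 / 100.1 g/mol = 10.21 mol.
(a) Mass of CaCl₂·2H₂O: 10.21 × 147 = 1501 g.

(b) Volume: 248,000 US gal × 3.785 L/gal = 938,680 L.
(b) Chlorine deficit: 3.1 − 0.6 = 2.5 ppm = 2.5 mg/L as Cl₂.
(b) Cl₂ equivalent needed: 2.5 mg/L × 938,680 L = 2,347,000 mg = 2347 g.
(b) Product at 89.4% available chlorine: 2347 / 0.894 = 2625 g.

(a) 1.50 kg; (b) 2.62 kg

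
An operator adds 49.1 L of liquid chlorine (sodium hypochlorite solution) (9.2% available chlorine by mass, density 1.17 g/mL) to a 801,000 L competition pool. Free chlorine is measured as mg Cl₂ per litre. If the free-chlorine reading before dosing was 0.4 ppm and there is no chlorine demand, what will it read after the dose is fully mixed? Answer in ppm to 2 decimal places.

Mass of solution: 49.1 L × 1000 mL/L × 1.17 g/mL = 57,450 g.
Available chlorine delivered: 57,450 g × 0.092 = 5285 g as Cl₂.
Concentration rise: 5285 g / 801,000 L = 6.598 mg/L = 6.60 ppm.
Final FC: 0.4 + 6.60 = 7.00 ppm.

7.00 ppm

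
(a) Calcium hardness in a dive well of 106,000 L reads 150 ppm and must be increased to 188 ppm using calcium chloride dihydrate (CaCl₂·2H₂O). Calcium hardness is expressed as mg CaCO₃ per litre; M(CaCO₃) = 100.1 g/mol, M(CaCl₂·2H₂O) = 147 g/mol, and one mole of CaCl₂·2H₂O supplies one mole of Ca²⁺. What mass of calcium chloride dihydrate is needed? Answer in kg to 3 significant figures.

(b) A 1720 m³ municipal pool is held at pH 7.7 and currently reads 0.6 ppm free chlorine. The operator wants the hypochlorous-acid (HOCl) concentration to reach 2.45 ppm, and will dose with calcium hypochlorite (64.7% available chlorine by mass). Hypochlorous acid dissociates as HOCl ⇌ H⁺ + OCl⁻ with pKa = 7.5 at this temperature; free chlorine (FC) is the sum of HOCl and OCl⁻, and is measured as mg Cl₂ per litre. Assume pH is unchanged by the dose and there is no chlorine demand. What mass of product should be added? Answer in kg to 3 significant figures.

(a) Hardness to add: (188 − 150) = 38 mg/L as CaCO₃ × 106,000 L = 4028 g as CaCO₃.
(a) Moles of Ca²⁺ (1 mol Ca²⁺ ≡ 1 mol CaCO₃): 4028 / 100.1 g/mol = 40.24 mol.
(a) Mass of CaCl₂·2H₂O: 40.24 × 147 = 5915 g.

(b) Volume: 1720 m³ = 1,720,000 L.
(b) [OCl⁻]/[HOCl] = 10^(pH − pKa) = 10^(7.7 − 7.5) = 1.585; fraction as HOCl = 1/(1 + 1.585) = 0.3869.
(b) Free chlorine required for 2.45 ppm HOCl: 2.45 / 0.3869 = 6.333 ppm.
(b) FC to add: 6.333 − 0.6 = 5.733 mg/L as Cl₂.
(b) Cl₂ equivalent: 5.733 mg/L × 1,720,000 L = 9861 g.
(b) Product at 64.7% available Cl: 9861 / 0.647 = 15,240 g.

(a) 5.92 kg; (b) 15.2 kg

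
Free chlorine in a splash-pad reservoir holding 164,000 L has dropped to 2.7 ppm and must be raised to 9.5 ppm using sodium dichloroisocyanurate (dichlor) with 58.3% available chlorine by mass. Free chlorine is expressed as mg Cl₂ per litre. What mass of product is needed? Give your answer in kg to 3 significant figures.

Chlorine deficit: 9.5 − 2.7 = 6.8 ppm = 6.8 mg/L as Cl₂.
Cl₂ equivalent needed: 6.8 mg/L × 164,000 L = 1,115,000 mg = 1115 g.
Product at 58.3% available chlorine: 1115 / 0.583 = 1913 g.

1.91 kg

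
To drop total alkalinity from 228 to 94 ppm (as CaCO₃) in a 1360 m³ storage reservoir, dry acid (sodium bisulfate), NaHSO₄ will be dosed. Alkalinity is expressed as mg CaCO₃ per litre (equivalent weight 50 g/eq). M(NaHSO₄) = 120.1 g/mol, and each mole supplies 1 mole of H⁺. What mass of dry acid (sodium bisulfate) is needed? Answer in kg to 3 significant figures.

438 kg

Volume: 1360 m³ = 1,360,000 L.
Alkalinity to neutralize: (228 − 94) = 134 mg/L as CaCO₃ × 1,360,000 L = 182,200 g as CaCO₃.
Equivalents of H⁺ required: 182,200 ÷ 50 g/eq = 3645 eq = 3645 mol NaHSO₄.
Mass of NaHSO₄: 3645 × 120.1 = 437,700 g.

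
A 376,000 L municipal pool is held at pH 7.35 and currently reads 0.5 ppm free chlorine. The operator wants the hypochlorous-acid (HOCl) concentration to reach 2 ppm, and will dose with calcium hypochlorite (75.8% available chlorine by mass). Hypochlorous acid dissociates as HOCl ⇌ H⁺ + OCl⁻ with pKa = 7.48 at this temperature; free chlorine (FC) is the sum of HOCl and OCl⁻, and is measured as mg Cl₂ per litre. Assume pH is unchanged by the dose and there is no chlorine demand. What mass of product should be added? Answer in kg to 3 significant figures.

[OCl⁻]/[HOCl] = 10^(pH − pKa) = 10^(7.35 − 7.48) = 0.7413; fraction as HOCl = 1/(1 + 0.7413) = 0.5743.
Free chlorine required for 2 ppm HOCl: 2 / 0.5743 = 3.483 ppm.
FC to add: 3.483 − 0.5 = 2.983 mg/L as Cl₂.
Cl₂ equivalent: 2.983 mg/L × 376,000 L = 1121 g.
Product at 75.8% available Cl: 1121 / 0.758 = 1480 g.

1.48 kg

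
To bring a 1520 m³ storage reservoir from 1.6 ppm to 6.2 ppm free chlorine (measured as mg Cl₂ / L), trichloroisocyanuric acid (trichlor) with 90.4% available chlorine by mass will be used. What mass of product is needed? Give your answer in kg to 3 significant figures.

Volume: 1520 m³ = 1,520,000 L.
Chlorine deficit: 6.2 − 1.6 = 4.6 ppm = 4.6 mg/L as Cl₂.
Cl₂ equivalent needed: 4.6 mg/L × 1,520,000 L = 6,992,000 mg = 6992 g.
Product at 90.4% available chlorine: 6992 / 0.904 = 7735 g.

7.73 kg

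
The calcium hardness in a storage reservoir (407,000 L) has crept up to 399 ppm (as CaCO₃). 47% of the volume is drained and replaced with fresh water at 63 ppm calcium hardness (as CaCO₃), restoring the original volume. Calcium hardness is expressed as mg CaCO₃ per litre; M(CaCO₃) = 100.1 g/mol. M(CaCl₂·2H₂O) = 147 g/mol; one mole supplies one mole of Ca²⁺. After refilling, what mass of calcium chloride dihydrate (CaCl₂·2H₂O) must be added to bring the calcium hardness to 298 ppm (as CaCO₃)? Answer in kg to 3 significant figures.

34.0 kg

After draining 47% and refilling: 399 × 0.53 + 63 × 0.47 = 241.08 ppm.
Deficit to target: 298 − 241.08 = 56.92 mg/L.
As CaCO₃: 56.92 mg/L × 407,000 L = 23,170 g; ÷ 100.1 = 231.4 mol Ca²⁺.
Mass: 231.4 × 147 = 34,020 g.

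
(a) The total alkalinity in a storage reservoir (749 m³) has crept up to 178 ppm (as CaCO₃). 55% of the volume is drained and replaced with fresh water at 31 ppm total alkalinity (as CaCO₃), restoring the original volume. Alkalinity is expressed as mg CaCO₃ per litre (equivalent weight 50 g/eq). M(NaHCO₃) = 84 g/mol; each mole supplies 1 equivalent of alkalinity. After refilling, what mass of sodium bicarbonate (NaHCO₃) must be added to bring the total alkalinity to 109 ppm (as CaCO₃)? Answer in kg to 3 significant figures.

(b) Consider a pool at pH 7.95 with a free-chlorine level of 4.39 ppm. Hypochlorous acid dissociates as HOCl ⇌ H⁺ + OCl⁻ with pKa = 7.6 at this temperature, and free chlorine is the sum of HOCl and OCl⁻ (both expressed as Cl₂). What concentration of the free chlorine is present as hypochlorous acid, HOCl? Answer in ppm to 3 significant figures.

(a) Volume: 749 m³ = 749,000 L.
(a) After draining 55% and refilling: 178 × 0.45 + 31 × 0.55 = 97.15 ppm.
(a) Deficit to target: 109 − 97.15 = 11.85 mg/L.
(a) As CaCO₃: 11.85 mg/L × 749,000 L = 8876 g; ÷ 50 g/eq ÷ 1 = 177.5 mol NaHCO₃.
(a) Mass: 177.5 × 84 = 14,910 g.

(b) [OCl⁻]/[HOCl] = 10^(pH − pKa) = 10^(7.95 − 7.6) = 10^0.35 = 2.239.
(b) Fraction as HOCl = 1 / (1 + 2.239) = 0.3088.
(b) HOCl = 0.3088 × 4.39 ppm = 1.355 ppm.

(a) 14.9 kg; (b) 1.36 ppm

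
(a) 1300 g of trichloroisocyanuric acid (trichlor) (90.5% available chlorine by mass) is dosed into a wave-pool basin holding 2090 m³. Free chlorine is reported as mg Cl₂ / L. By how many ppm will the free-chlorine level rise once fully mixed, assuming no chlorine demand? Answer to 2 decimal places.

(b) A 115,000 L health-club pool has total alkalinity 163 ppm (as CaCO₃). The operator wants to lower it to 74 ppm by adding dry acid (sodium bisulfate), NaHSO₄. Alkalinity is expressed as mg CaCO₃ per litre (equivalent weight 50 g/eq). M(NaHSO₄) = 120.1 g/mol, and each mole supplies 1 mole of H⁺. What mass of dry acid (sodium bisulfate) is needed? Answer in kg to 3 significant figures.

(a) Volume: 2090 m³ = 2,090,000 L.
(a) Available chlorine delivered: 1300 g × 0.905 = 1176 g as Cl₂.
(a) Concentration rise: 1176 g / 2,090,000 L = 0.5629 mg/L = 0.56 ppm.

(b) Alkalinity to neutralize: (163 − 74) = 89 mg/L as CaCO₃ × 115,000 L = 10,240 g as CaCO₃.
(b) Equivalents of H⁺ required: 10,240 ÷ 50 g/eq = 204.7 eq = 204.7 mol NaHSO₄.
(b) Mass of NaHSO₄: 204.7 × 120.1 = 24,580 g.

(a) 0.56 ppm; (b) 24.6 kg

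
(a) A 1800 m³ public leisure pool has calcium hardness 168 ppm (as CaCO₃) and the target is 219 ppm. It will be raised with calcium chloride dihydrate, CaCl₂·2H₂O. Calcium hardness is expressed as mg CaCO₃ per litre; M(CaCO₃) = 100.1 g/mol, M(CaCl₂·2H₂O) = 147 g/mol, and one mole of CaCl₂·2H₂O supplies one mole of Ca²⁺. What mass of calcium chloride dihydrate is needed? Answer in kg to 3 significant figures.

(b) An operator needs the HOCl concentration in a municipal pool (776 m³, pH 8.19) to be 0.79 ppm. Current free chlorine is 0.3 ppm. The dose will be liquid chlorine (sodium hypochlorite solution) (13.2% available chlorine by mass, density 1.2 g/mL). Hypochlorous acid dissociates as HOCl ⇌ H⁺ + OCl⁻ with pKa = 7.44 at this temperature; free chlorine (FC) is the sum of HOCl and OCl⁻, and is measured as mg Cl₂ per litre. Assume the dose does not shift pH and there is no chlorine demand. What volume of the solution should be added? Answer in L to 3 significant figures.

(a) 135 kg; (b) 24.2 L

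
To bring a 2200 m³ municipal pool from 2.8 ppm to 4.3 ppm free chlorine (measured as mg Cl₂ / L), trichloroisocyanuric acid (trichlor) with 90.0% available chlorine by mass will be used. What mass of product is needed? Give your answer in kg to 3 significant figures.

3.67 kg

Volume: 2200 m³ = 2,200,000 L.
Chlorine deficit: 4.3 − 2.8 = 1.5 ppm = 1.5 mg/L as Cl₂.
Cl₂ equivalent needed: 1.5 mg/L × 2,200,000 L = 3,300,000 mg = 3300 g.
Product at 90.0% available chlorine: 3300 / 0.9 = 3667 g.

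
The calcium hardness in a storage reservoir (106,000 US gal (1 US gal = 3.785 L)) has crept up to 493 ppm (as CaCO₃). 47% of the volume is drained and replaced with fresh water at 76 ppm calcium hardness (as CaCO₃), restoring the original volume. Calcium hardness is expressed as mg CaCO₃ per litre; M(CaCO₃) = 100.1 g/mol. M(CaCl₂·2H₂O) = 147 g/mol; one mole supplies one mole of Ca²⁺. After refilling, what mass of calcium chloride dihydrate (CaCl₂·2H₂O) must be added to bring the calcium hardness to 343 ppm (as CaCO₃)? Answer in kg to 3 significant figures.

27.1 kg

Volume: 106,000 US gal × 3.785 L/gal = 401,210 L.
After draining 47% and refilling: 493 × 0.53 + 76 × 0.47 = 297.01 ppm.
Deficit to target: 343 − 297.01 = 45.99 mg/L.
As CaCO₃: 45.99 mg/L × 401,210 L = 18,450 g; ÷ 100.1 = 184.3 mol Ca²⁺.
Mass: 184.3 × 147 = 27,100 g.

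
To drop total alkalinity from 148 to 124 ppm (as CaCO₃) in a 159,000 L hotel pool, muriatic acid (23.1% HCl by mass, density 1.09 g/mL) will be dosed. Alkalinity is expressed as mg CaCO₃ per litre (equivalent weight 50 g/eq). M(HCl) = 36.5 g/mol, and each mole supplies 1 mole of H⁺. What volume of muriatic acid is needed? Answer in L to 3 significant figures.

11.1 L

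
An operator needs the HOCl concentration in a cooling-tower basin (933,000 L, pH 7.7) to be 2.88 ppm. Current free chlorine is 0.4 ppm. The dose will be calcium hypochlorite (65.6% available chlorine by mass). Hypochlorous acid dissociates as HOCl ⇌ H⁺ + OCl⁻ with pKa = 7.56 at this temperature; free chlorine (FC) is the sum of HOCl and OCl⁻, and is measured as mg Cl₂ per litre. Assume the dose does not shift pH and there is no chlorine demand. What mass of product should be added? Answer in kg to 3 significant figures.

9.18 kg

[OCl⁻]/[HOCl] = 10^(pH − pKa) = 10^(7.7 − 7.56) = 1.38; fraction as HOCl = 1/(1 + 1.38) = 0.4201.
Free chlorine required for 2.88 ppm HOCl: 2.88 / 0.4201 = 6.856 ppm.
FC to add: 6.856 − 0.4 = 6.456 mg/L as Cl₂.
Cl₂ equivalent: 6.456 mg/L × 933,000 L = 6023 g.
Product at 65.6% available Cl: 6023 / 0.656 = 9181 g.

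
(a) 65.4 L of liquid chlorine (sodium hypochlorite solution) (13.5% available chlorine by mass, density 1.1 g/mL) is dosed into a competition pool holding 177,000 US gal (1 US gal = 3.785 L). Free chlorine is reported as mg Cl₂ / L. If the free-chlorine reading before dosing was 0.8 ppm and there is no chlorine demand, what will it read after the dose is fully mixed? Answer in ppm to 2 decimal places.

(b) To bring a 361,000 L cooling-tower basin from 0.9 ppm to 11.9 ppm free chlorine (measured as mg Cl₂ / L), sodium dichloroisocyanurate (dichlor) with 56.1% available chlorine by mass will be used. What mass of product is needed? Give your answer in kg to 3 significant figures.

(a) Volume: 177,000 US gal × 3.785 L/gal = 669,945 L.
(a) Mass of solution: 65.4 L × 1000 mL/L × 1.1 g/mL = 71,940 g.
(a) Available chlorine delivered: 71,940 g × 0.135 = 9712 g as Cl₂.
(a) Concentration rise: 9712 g / 669,945 L = 14.5 mg/L = 14.50 ppm.
(a) Final FC: 0.8 + 14.50 = 15.30 ppm.

(b) Chlorine deficit: 11.9 − 0.9 = 11 ppm = 11 mg/L as Cl₂.
(b) Cl₂ equivalent needed: 11 mg/L × 361,000 L = 3,971,000 mg = 3971 g.
(b) Product at 56.1% available chlorine: 3971 / 0.561 = 7078 g.

(a) 15.30 ppm; (b) 7.08 kg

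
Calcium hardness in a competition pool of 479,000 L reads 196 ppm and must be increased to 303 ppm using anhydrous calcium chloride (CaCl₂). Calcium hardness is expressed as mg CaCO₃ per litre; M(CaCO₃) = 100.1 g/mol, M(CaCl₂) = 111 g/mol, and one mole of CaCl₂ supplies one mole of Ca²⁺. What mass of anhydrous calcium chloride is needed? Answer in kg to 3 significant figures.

56.8 kg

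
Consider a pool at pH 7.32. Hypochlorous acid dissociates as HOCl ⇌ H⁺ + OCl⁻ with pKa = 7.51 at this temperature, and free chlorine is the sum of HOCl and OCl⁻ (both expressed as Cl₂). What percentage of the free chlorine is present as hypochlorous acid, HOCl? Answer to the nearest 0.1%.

60.8%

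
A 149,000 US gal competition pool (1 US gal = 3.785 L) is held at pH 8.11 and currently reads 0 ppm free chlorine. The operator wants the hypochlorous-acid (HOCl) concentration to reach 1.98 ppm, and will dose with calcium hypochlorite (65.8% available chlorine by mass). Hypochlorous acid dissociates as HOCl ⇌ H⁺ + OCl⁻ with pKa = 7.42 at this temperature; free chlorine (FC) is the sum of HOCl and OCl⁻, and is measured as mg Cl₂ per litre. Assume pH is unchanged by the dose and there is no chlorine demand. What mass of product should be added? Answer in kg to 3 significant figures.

Volume: 149,000 US gal × 3.785 L/gal = 563,965 L.
[OCl⁻]/[HOCl] = 10^(pH − pKa) = 10^(8.11 − 7.42) = 4.898; fraction as HOCl = 1/(1 + 4.898) = 0.1696.
Free chlorine required for 1.98 ppm HOCl: 1.98 / 0.1696 = 11.68 ppm.
FC to add: 11.68 − 0 = 11.68 mg/L as Cl₂.
Cl₂ equivalent: 11.68 mg/L × 563,965 L = 6586 g.
Product at 65.8% available Cl: 6586 / 0.658 = 10,010 g.

10.0 kg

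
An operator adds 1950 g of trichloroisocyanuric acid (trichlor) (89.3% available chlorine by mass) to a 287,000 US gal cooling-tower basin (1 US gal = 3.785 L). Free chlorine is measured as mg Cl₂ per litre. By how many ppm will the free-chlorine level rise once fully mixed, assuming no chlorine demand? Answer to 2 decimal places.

1.60 ppm

Volume: 287,000 US gal × 3.785 L/gal = 1,086,295 L.
Available chlorine delivered: 1950 g × 0.893 = 1741 g as Cl₂.
Concentration rise: 1741 g / 1,086,295 L = 1.603 mg/L = 1.60 ppm.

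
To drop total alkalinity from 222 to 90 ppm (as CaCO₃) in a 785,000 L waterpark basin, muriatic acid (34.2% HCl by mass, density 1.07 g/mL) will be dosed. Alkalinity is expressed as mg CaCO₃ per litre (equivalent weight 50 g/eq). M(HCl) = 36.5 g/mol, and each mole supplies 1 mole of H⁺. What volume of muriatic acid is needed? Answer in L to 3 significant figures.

207 L

Alkalinity to neutralize: (222 − 90) = 132 mg/L as CaCO₃ × 785,000 L = 103,600 g as CaCO₃.
Equivalents of H⁺ required: 103,600 ÷ 50 g/eq = 2072 eq = 2072 mol HCl.
Mass of HCl: 2072 × 36.5 = 75,640 g.
Mass of 34.2% solution: 75,640 / 0.342 = 221,200 g.
Volume: 221,200 g ÷ 1.07 g/mL = 206,700 mL.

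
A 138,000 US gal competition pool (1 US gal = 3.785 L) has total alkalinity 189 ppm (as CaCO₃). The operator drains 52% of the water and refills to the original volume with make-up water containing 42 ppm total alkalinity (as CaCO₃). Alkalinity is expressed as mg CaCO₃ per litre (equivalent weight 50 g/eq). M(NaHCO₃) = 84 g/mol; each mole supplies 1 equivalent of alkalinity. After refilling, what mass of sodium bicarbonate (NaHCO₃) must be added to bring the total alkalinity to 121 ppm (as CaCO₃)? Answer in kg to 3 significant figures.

Volume: 138,000 US gal × 3.785 L/gal = 522,330 L.
After draining 52% and refilling: 189 × 0.48 + 42 × 0.52 = 112.56 ppm.
Deficit to target: 121 − 112.56 = 8.44 mg/L.
As CaCO₃: 8.44 mg/L × 522,330 L = 4408 g; ÷ 50 g/eq ÷ 1 = 88.17 mol NaHCO₃.
Mass: 88.17 × 84 = 7406 g.

7.41 kg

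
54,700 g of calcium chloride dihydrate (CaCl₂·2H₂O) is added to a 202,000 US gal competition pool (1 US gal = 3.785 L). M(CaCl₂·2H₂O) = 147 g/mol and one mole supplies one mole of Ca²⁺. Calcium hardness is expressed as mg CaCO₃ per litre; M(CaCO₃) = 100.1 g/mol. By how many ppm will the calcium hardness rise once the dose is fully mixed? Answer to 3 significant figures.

48.7 ppm

Volume: 202,000 US gal × 3.785 L/gal = 764,570 L.
Moles of Ca²⁺: 54,700 g ÷ 147 g/mol = 372.1 mol.
As CaCO₃: 372.1 mol × 100.1 g/mol = 37,250 g.
Rise: 37,250 g / 764,570 L × 1000 = 48.72 mg/L.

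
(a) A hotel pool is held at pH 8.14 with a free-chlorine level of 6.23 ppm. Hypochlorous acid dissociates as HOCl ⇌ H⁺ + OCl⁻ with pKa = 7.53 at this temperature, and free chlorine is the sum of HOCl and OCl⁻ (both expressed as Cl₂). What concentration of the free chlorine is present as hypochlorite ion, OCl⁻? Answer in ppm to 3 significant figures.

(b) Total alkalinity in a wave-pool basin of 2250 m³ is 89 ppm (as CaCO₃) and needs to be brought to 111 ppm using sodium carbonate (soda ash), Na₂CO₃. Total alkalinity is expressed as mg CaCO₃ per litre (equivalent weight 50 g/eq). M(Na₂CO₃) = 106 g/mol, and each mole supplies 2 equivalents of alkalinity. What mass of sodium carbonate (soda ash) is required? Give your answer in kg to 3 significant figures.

(a) 5.00 ppm; (b) 52.5 kg

(a) [OCl⁻]/[HOCl] = 10^(pH − pKa) = 10^(8.14 − 7.53) = 10^0.61 = 4.074.
(a) Fraction as HOCl = 1 / (1 + 4.074) = 0.1971.
(a) OCl⁻ = (1 − 0.1971) × 6.23 ppm = 5.002 ppm.

(b) Volume: 2250 m³ = 2,250,000 L.
(b) Alkalinity to add: (111 − 89) = 22 mg/L as CaCO₃ × 2,250,000 L = 49,500 g as CaCO₃.
(b) Equivalents: 49,500 g ÷ 50 g/eq = 990 eq.
(b) Each mole of Na₂CO₃ supplies 2 eq, so 990 / 2 = 495 mol.
(b) Mass: 495 mol × 106 g/mol = 52,470 g.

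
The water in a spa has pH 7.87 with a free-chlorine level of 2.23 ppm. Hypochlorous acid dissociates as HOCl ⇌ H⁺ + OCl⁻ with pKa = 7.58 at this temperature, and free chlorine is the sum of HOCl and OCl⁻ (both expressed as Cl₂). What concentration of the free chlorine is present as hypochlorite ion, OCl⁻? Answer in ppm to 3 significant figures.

1.47 ppm

[OCl⁻]/[HOCl] = 10^(pH − pKa) = 10^(7.87 − 7.58) = 10^0.29 = 1.95.
Fraction as HOCl = 1 / (1 + 1.95) = 0.339.
OCl⁻ = (1 − 0.339) × 2.23 ppm = 1.474 ppm.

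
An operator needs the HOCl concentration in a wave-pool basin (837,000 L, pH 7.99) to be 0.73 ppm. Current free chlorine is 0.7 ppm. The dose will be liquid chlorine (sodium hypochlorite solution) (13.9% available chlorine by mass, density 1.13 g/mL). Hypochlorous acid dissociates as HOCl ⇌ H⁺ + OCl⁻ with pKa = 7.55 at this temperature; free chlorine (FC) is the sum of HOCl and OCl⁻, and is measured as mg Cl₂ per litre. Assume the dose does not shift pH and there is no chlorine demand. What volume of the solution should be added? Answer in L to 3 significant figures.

[OCl⁻]/[HOCl] = 10^(pH − pKa) = 10^(7.99 − 7.55) = 2.754; fraction as HOCl = 1/(1 + 2.754) = 0.2664.
Free chlorine required for 0.73 ppm HOCl: 0.73 / 0.2664 = 2.741 ppm.
FC to add: 2.741 − 0.7 = 2.041 mg/L as Cl₂.
Cl₂ equivalent: 2.041 mg/L × 837,000 L = 1708 g.
Product at 13.9% available Cl: 1708 / 0.139 = 12,290 g.
Volume: 12,290 g ÷ 1.13 g/mL = 10,870 mL.

10.9 L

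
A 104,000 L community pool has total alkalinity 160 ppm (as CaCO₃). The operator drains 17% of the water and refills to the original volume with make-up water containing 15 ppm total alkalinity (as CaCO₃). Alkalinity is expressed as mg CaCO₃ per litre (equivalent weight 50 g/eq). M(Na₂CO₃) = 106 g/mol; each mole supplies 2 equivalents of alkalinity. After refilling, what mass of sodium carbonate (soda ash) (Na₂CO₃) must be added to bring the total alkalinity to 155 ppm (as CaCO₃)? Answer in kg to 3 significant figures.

After draining 17% and refilling: 160 × 0.83 + 15 × 0.17 = 135.35 ppm.
Deficit to target: 155 − 135.35 = 19.65 mg/L.
As CaCO₃: 19.65 mg/L × 104,000 L = 2044 g; ÷ 50 g/eq ÷ 2 = 20.44 mol Na₂CO₃.
Mass: 20.44 × 106 = 2166 g.

2.17 kg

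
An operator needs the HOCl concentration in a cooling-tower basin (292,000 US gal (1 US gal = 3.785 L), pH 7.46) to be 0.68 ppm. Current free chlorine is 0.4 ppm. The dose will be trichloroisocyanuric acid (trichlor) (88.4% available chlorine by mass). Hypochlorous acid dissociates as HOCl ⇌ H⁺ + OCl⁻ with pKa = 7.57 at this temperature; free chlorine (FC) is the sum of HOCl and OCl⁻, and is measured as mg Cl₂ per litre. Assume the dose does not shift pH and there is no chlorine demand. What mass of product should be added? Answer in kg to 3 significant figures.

1.01 kg

Volume: 292,000 US gal × 3.785 L/gal = 1,105,220 L.
[OCl⁻]/[HOCl] = 10^(pH − pKa) = 10^(7.46 − 7.57) = 0.7762; fraction as HOCl = 1/(1 + 0.7762) = 0.563.
Free chlorine required for 0.68 ppm HOCl: 0.68 / 0.563 = 1.208 ppm.
FC to add: 1.208 − 0.4 = 0.8078 mg/L as Cl₂.
Cl₂ equivalent: 0.8078 mg/L × 1,105,220 L = 892.8 g.
Product at 88.4% available Cl: 892.8 / 0.884 = 1010 g.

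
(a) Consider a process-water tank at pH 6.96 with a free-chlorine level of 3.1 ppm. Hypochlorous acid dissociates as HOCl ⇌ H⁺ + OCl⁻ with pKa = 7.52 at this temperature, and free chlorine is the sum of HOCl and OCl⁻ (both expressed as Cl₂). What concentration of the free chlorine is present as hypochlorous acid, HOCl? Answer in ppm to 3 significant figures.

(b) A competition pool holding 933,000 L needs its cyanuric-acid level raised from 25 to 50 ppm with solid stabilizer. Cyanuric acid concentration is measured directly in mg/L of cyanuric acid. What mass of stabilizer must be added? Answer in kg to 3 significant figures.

(a) [OCl⁻]/[HOCl] = 10^(pH − pKa) = 10^(6.96 − 7.52) = 10^-0.56 = 0.2754.
(a) Fraction as HOCl = 1 / (1 + 0.2754) = 0.7841.
(a) HOCl = 0.7841 × 3.1 ppm = 2.431 ppm.

(b) CYA to add: (50 − 25) = 25 mg/L × 933,000 L = 23,320 g cyanuric acid.

(a) 2.43 ppm; (b) 23.3 kg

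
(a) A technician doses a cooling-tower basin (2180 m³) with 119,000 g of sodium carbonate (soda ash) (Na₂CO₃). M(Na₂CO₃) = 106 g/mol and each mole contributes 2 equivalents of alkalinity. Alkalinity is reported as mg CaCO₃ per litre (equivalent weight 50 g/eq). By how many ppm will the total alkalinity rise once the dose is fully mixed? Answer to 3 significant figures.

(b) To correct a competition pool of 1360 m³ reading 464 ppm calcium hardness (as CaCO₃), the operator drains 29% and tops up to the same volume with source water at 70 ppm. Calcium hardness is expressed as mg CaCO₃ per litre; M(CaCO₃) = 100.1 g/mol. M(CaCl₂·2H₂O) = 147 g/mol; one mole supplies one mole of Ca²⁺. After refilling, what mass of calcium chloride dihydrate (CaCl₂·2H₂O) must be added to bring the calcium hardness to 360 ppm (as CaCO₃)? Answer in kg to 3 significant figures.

(a) Volume: 2180 m³ = 2,180,000 L.
(a) Moles of Na₂CO₃: 119,000 g ÷ 106 g/mol = 1123 mol → 2245 eq of alkalinity.
(a) As CaCO₃: 2245 eq × 50 g/eq = 112,300 g.
(a) Rise: 112,300 g / 2,180,000 L × 1000 = 51.5 mg/L.

(b) Volume: 1360 m³ = 1,360,000 L.
(b) After draining 29% and refilling: 464 × 0.71 + 70 × 0.29 = 349.74 ppm.
(b) Deficit to target: 360 − 349.74 = 10.26 mg/L.
(b) As CaCO₃: 10.26 mg/L × 1,360,000 L = 13,950 g; ÷ 100.1 = 139.4 mol Ca²⁺.
(b) Mass: 139.4 × 147 = 20,490 g.

(a) 51.5 ppm; (b) 20.5 kg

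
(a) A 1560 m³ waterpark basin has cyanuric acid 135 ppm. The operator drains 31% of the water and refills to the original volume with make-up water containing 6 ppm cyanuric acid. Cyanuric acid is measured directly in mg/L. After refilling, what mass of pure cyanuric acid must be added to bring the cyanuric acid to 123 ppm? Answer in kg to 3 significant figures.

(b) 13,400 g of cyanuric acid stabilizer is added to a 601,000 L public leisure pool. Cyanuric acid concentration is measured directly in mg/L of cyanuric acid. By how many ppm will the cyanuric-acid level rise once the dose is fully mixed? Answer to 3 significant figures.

(a) 43.7 kg; (b) 22.3 ppm

(a) Volume: 1560 m³ = 1,560,000 L.
(a) After draining 31% and refilling: 135 × 0.69 + 6 × 0.31 = 95.01 ppm.
(a) Deficit to target: 123 − 95.01 = 27.99 mg/L.
(a) Mass: 27.99 mg/L × 1,560,000 L = 43,660 g cyanuric acid.

(b) Rise: 13,400 g / 601,000 L × 1000 = 22.3 mg/L.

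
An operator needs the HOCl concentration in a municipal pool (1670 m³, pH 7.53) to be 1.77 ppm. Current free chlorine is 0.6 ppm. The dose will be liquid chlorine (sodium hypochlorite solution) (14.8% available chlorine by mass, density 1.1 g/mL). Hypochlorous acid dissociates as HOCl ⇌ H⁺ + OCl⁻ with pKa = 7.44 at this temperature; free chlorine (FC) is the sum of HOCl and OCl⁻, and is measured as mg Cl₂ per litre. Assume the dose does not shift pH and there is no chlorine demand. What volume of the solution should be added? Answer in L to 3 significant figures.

34.3 L

Volume: 1670 m³ = 1,670,000 L.
[OCl⁻]/[HOCl] = 10^(pH − pKa) = 10^(7.53 − 7.44) = 1.23; fraction as HOCl = 1/(1 + 1.23) = 0.4484.
Free chlorine required for 1.77 ppm HOCl: 1.77 / 0.4484 = 3.948 ppm.
FC to add: 3.948 − 0.6 = 3.348 mg/L as Cl₂.
Cl₂ equivalent: 3.348 mg/L × 1,670,000 L = 5590 g.
Product at 14.8% available Cl: 5590 / 0.148 = 37,770 g.
Volume: 37,770 g ÷ 1.1 g/mL = 34,340 mL.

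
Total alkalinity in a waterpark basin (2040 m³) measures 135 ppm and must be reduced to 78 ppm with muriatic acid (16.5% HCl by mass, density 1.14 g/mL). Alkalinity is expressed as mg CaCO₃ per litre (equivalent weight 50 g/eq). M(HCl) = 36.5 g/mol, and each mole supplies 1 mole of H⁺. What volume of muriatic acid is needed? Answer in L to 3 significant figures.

451 L

Volume: 2040 m³ = 2,040,000 L.
Alkalinity to neutralize: (135 − 78) = 57 mg/L as CaCO₃ × 2,040,000 L = 116,300 g as CaCO₃.
Equivalents of H⁺ required: 116,300 ÷ 50 g/eq = 2326 eq = 2326 mol HCl.
Mass of HCl: 2326 × 36.5 = 84,880 g.
Mass of 16.5% solution: 84,880 / 0.165 = 514,500 g.
Volume: 514,500 g ÷ 1.14 g/mL = 451,300 mL.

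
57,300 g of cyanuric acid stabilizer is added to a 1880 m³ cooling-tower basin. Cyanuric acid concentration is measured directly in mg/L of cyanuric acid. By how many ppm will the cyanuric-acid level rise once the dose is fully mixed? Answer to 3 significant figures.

30.5 ppm

Volume: 1880 m³ = 1,880,000 L.
Rise: 57,300 g / 1,880,000 L × 1000 = 30.48 mg/L.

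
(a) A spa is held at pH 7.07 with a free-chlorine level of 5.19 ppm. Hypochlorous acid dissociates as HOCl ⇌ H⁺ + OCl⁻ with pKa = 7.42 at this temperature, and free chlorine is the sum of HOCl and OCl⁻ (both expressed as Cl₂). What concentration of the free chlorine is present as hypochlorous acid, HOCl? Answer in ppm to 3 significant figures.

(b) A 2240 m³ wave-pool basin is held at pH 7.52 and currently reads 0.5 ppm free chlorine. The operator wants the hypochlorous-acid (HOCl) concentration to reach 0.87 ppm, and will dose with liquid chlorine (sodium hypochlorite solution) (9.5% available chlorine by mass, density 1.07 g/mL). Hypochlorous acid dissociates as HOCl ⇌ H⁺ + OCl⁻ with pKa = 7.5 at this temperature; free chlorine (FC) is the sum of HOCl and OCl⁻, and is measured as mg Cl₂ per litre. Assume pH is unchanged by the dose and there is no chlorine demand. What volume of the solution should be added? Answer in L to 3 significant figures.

(a) [OCl⁻]/[HOCl] = 10^(pH − pKa) = 10^(7.07 − 7.42) = 10^-0.35 = 0.4467.
(a) Fraction as HOCl = 1 / (1 + 0.4467) = 0.6912.
(a) HOCl = 0.6912 × 5.19 ppm = 3.588 ppm.

(b) Volume: 2240 m³ = 2,240,000 L.
(b) [OCl⁻]/[HOCl] = 10^(pH − pKa) = 10^(7.52 − 7.5) = 1.047; fraction as HOCl = 1/(1 + 1.047) = 0.4885.
(b) Free chlorine required for 0.87 ppm HOCl: 0.87 / 0.4885 = 1.781 ppm.
(b) FC to add: 1.781 − 0.5 = 1.281 mg/L as Cl₂.
(b) Cl₂ equivalent: 1.281 mg/L × 2,240,000 L = 2869 g.
(b) Product at 9.5% available Cl: 2869 / 0.095 = 30,200 g.
(b) Volume: 30,200 g ÷ 1.07 g/mL = 28,230 mL.

(a) 3.59 ppm; (b) 28.2 L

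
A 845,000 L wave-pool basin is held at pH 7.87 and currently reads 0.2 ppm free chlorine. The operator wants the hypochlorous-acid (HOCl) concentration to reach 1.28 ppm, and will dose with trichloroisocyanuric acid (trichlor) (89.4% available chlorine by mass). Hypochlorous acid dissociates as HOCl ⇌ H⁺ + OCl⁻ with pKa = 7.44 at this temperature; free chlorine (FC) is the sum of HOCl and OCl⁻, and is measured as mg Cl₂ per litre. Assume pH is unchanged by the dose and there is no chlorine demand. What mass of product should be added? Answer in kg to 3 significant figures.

[OCl⁻]/[HOCl] = 10^(pH − pKa) = 10^(7.87 − 7.44) = 2.692; fraction as HOCl = 1/(1 + 2.692) = 0.2709.
Free chlorine required for 1.28 ppm HOCl: 1.28 / 0.2709 = 4.725 ppm.
FC to add: 4.725 − 0.2 = 4.525 mg/L as Cl₂.
Cl₂ equivalent: 4.525 mg/L × 845,000 L = 3824 g.
Product at 89.4% available Cl: 3824 / 0.894 = 4277 g.

4.28 kg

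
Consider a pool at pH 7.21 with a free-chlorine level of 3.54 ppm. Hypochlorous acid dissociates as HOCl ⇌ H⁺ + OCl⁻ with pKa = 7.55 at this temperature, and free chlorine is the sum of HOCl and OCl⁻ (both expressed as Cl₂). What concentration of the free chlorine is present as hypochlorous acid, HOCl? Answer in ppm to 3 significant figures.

2.43 ppm

[OCl⁻]/[HOCl] = 10^(pH − pKa) = 10^(7.21 − 7.55) = 10^-0.34 = 0.4571.
Fraction as HOCl = 1 / (1 + 0.4571) = 0.6863.
HOCl = 0.6863 × 3.54 ppm = 2.43 ppm.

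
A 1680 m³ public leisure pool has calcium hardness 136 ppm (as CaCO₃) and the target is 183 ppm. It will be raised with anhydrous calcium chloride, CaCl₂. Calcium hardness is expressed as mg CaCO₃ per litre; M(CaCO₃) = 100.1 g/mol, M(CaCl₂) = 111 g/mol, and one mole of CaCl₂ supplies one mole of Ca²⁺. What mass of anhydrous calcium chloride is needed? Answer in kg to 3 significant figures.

87.6 kg

Volume: 1680 m³ = 1,680,000 L.
Hardness to add: (183 − 136) = 47 mg/L as CaCO₃ × 1,680,000 L = 78,960 g as CaCO₃.
Moles of Ca²⁺ (1 mol Ca²⁺ ≡ 1 mol CaCO₃): 78,960 / 100.1 g/mol = 788.8 mol.
Mass of CaCl₂: 788.8 × 111 = 87,560 g.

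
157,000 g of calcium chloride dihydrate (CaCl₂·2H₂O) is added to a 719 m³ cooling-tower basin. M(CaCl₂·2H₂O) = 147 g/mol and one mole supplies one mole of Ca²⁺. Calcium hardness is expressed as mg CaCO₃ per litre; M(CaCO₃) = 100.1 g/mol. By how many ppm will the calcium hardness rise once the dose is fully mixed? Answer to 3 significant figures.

Volume: 719 m³ = 719,000 L.
Moles of Ca²⁺: 157,000 g ÷ 147 g/mol = 1068 mol.
As CaCO₃: 1068 mol × 100.1 g/mol = 106,900 g.
Rise: 106,900 g / 719,000 L × 1000 = 148.7 mg/L.

149 ppm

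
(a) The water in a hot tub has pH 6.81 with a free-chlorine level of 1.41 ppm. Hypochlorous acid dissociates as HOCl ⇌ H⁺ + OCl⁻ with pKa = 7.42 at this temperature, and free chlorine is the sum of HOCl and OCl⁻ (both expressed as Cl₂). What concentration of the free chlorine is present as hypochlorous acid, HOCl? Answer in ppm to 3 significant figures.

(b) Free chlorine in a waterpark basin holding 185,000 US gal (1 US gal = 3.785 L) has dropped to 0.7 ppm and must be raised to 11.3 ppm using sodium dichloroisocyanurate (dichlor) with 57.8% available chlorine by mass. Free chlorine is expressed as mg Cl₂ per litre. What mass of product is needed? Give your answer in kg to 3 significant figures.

(a) 1.13 ppm; (b) 12.8 kg

(a) [OCl⁻]/[HOCl] = 10^(pH − pKa) = 10^(6.81 − 7.42) = 10^-0.61 = 0.2455.
(a) Fraction as HOCl = 1 / (1 + 0.2455) = 0.8029.
(a) HOCl = 0.8029 × 1.41 ppm = 1.132 ppm.

(b) Volume: 185,000 US gal × 3.785 L/gal = 700,225 L.
(b) Chlorine deficit: 11.3 − 0.7 = 10.6 ppm = 10.6 mg/L as Cl₂.
(b) Cl₂ equivalent needed: 10.6 mg/L × 700,225 L = 7,422,000 mg = 7422 g.
(b) Product at 57.8% available chlorine: 7422 / 0.578 = 12,840 g.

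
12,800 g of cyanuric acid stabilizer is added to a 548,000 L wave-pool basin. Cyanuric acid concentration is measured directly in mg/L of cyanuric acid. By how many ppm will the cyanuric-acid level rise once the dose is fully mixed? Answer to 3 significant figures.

23.4 ppm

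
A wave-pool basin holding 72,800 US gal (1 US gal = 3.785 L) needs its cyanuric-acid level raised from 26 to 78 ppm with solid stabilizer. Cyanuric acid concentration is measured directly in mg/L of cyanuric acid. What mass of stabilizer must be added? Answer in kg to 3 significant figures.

14.3 kg

Volume: 72,800 US gal × 3.785 L/gal = 275,548 L.
CYA to add: (78 − 26) = 52 mg/L × 275,548 L = 14,330 g cyanuric acid.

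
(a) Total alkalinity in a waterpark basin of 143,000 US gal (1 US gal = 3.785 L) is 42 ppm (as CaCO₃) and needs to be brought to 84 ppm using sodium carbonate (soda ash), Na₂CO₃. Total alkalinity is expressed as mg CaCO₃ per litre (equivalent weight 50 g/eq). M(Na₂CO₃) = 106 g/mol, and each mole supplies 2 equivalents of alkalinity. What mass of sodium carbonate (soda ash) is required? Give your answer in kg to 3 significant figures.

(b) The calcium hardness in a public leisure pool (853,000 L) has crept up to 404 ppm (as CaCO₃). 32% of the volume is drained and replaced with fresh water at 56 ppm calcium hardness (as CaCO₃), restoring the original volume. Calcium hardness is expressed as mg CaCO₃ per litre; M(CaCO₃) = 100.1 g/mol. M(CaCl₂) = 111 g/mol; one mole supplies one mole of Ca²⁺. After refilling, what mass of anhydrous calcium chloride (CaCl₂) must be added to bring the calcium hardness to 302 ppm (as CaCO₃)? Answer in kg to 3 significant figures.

(a) Volume: 143,000 US gal × 3.785 L/gal = 541,255 L.
(a) Alkalinity to add: (84 − 42) = 42 mg/L as CaCO₃ × 541,255 L = 22,730 g as CaCO₃.
(a) Equivalents: 22,730 g ÷ 50 g/eq = 454.7 eq.
(a) Each mole of Na₂CO₃ supplies 2 eq, so 454.7 / 2 = 227.3 mol.
(a) Mass: 227.3 mol × 106 g/mol = 24,100 g.

(b) After draining 32% and refilling: 404 × 0.68 + 56 × 0.32 = 292.64 ppm.
(b) Deficit to target: 302 − 292.64 = 9.36 mg/L.
(b) As CaCO₃: 9.36 mg/L × 853,000 L = 7984 g; ÷ 100.1 = 79.76 mol Ca²⁺.
(b) Mass: 79.76 × 111 = 8853 g.

(a) 24.1 kg; (b) 8.85 kg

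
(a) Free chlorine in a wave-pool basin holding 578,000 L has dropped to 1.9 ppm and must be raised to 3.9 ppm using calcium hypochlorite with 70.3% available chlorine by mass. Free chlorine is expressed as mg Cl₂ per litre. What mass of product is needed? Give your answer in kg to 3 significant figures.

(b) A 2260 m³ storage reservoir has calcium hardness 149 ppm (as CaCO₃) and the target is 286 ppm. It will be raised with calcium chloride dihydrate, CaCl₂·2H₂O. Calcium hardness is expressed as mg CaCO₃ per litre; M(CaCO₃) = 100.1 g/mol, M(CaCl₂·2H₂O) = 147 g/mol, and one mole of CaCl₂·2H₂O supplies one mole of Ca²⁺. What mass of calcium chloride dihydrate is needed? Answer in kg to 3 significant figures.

(a) 1.64 kg; (b) 455 kg

(a) Chlorine deficit: 3.9 − 1.9 = 2 ppm = 2 mg/L as Cl₂.
(a) Cl₂ equivalent needed: 2 mg/L × 578,000 L = 1,156,000 mg = 1156 g.
(a) Product at 70.3% available chlorine: 1156 / 0.703 = 1644 g.

(b) Volume: 2260 m³ = 2,260,000 L.
(b) Hardness to add: (286 − 149) = 137 mg/L as CaCO₃ × 2,260,000 L = 309,600 g as CaCO₃.
(b) Moles of Ca²⁺ (1 mol Ca²⁺ ≡ 1 mol CaCO₃): 309,600 / 100.1 g/mol = 3093 mol.
(b) Mass of CaCl₂·2H₂O: 3093 × 147 = 454,700 g.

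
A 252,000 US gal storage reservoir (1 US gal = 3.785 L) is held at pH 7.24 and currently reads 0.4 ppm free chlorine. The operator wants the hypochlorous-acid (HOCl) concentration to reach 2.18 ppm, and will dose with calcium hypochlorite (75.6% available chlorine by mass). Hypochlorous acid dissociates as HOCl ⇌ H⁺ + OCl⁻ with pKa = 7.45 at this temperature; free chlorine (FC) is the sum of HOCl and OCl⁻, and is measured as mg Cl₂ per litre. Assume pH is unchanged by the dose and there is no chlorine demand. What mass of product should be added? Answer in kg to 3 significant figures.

3.94 kg

Volume: 252,000 US gal × 3.785 L/gal = 953,820 L.
[OCl⁻]/[HOCl] = 10^(pH − pKa) = 10^(7.24 − 7.45) = 0.6166; fraction as HOCl = 1/(1 + 0.6166) = 0.6186.
Free chlorine required for 2.18 ppm HOCl: 2.18 / 0.6186 = 3.524 ppm.
FC to add: 3.524 − 0.4 = 3.124 mg/L as Cl₂.
Cl₂ equivalent: 3.124 mg/L × 953,820 L = 2980 g.
Product at 75.6% available Cl: 2980 / 0.756 = 3942 g.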